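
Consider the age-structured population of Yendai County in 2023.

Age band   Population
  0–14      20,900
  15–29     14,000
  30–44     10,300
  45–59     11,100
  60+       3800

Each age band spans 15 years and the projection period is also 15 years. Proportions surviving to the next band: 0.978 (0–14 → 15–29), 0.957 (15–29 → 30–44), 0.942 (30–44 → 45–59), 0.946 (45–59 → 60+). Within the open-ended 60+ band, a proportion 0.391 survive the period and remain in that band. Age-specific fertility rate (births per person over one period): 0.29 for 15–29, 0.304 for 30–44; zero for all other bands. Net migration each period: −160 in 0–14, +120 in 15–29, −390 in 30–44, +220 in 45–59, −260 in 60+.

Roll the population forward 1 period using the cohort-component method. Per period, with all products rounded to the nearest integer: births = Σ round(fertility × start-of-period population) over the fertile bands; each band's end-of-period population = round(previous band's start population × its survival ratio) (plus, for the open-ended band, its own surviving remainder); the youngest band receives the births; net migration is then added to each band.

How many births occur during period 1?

After projecting period 1:
Births: 14000 * 0.29 = 4060, 10300 * 0.304 = 3131 → 7191
15–29: 20900 * 0.978 = 20440
30–44: 14000 * 0.957 = 13398
45–59: 10300 * 0.942 = 9703
60+: 11100 * 0.946 + 3800 * 0.391 = 10501 + 1486 = 11987
Net migration: 0–14 − 160 → 7031; 15–29 + 120 → 20560; 30–44 − 390 → 13008; 45–59 + 220 → 9923; 60+ − 260 → 11727
Population now: 0–14=7031, 15–29=20560, 30–44=13008, 45–59=9923, 60+=11727

7191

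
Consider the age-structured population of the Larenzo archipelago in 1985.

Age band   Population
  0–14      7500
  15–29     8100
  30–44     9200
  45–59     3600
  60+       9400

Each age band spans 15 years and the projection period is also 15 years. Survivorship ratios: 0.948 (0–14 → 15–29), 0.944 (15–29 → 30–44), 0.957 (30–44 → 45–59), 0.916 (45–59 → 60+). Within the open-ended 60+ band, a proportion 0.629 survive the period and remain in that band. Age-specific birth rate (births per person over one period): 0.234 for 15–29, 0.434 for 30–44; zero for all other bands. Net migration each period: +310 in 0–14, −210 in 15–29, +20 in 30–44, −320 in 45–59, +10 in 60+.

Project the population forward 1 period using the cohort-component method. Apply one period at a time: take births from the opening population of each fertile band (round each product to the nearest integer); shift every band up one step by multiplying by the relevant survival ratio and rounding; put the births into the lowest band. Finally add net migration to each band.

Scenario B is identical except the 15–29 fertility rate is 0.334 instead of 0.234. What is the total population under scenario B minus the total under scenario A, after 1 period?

Period 1:
Births: 8100 × 0.234 = 1895 ; 9200 × 0.434 = 3993 — total 5888
15–29: 7500 × 0.948 = 7110
30–44: 8100 × 0.944 = 7646
45–59: 9200 × 0.957 = 8804
60+: 3600 × 0.916 + 9400 × 0.629 = 3298 + 5913 = 9211
Net migration: 0–14 + 310 → 6198; 15–29 − 210 → 6900; 30–44 + 20 → 7666; 45–59 − 320 → 8484; 60+ + 10 → 9221
Giving 6198 / 6900 / 7666 / 8484 / 9221.
Scenario A total after 1 period: 38469
Scenario B projection —
Period 1:
Births: 8100 × 0.334 = 2705 ; 9200 × 0.434 = 3993 — total 6698
15–29: 7500 × 0.948 = 7110
30–44: 8100 × 0.944 = 7646
45–59: 9200 × 0.957 = 8804
60+: 3600 × 0.916 + 9400 × 0.629 = 3298 + 5913 = 9211
Net migration: 0–14 + 310 → 7008; 15–29 − 210 → 6900; 30–44 + 20 → 7666; 45–59 − 320 → 8484; 60+ + 10 → 9221
Giving 7008 / 6900 / 7666 / 8484 / 9221.
Scenario B total after 1 period: 39279
Difference B − A = 39279 − 38469 = 810

810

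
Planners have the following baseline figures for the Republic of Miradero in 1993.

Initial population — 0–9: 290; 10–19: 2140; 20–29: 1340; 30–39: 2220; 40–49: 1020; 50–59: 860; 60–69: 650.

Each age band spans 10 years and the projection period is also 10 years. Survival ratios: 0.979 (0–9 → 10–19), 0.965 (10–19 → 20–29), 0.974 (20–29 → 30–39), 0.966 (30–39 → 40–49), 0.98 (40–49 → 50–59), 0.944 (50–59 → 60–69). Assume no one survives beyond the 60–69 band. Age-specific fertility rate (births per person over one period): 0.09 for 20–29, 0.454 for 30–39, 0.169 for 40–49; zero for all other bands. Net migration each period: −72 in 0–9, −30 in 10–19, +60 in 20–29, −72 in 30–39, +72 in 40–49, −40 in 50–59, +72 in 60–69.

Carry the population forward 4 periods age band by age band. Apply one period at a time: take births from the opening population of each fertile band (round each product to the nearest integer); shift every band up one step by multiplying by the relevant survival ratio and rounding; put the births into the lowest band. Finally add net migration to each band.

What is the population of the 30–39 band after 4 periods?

Let band 1 be 0–9 through band 7 = 60–69.
Period 1.
Births: 1340 * 0.09 = 121, 2220 * 0.454 = 1008, 1020 * 0.169 = 172 ⇒ total 1301
Band 2: 290 * 0.979 = 284
Band 3: 2140 * 0.965 = 2065
Band 4: 1340 * 0.974 = 1305
Band 5: 2220 * 0.966 = 2145
Band 6: 1020 * 0.98 = 1000
Band 7: 860 * 0.944 = 812
Net migration: Band 1 − 72 → 1229; Band 2 − 30 → 254; Band 3 + 60 → 2125; Band 4 − 72 → 1233; Band 5 + 72 → 2217; Band 6 − 40 → 960; Band 7 + 72 → 884
Giving 1229 / 254 / 2125 / 1233 / 2217 / 960 / 884.
Period 2.
Births: 2125 * 0.09 = 191, 1233 * 0.454 = 560, 2217 * 0.169 = 375 ⇒ total 1126
Band 2: 1229 * 0.979 = 1203
Band 3: 254 * 0.965 = 245
Band 4: 2125 * 0.974 = 2070
Band 5: 1233 * 0.966 = 1191
Band 6: 2217 * 0.98 = 2173
Band 7: 960 * 0.944 = 906
Net migration: Band 1 − 72 → 1054; Band 2 − 30 → 1173; Band 3 + 60 → 305; Band 4 − 72 → 1998; Band 5 + 72 → 1263; Band 6 − 40 → 2133; Band 7 + 72 → 978
Giving 1054 / 1173 / 305 / 1998 / 1263 / 2133 / 978.
Period 3.
Births: 305 * 0.09 = 27, 1998 * 0.454 = 907, 1263 * 0.169 = 213 ⇒ total 1147
Band 2: 1054 * 0.979 = 1032
Band 3: 1173 * 0.965 = 1132
Band 4: 305 * 0.974 = 297
Band 5: 1998 * 0.966 = 1930
Band 6: 1263 * 0.98 = 1238
Band 7: 2133 * 0.944 = 2014
Net migration: Band 1 − 72 → 1075; Band 2 − 30 → 1002; Band 3 + 60 → 1192; Band 4 − 72 → 225; Band 5 + 72 → 2002; Band 6 − 40 → 1198; Band 7 + 72 → 2086
Giving 1075 / 1002 / 1192 / 225 / 2002 / 1198 / 2086.
Period 4.
Births: 1192 * 0.09 = 107, 225 * 0.454 = 102, 2002 * 0.169 = 338 ⇒ total 547
Band 2: 1075 * 0.979 = 1052
Band 3: 1002 * 0.965 = 967
Band 4: 1192 * 0.974 = 1161
Band 5: 225 * 0.966 = 217
Band 6: 2002 * 0.98 = 1962
Band 7: 1198 * 0.944 = 1131
Net migration: Band 1 − 72 → 475; Band 2 − 30 → 1022; Band 3 + 60 → 1027; Band 4 − 72 → 1089; Band 5 + 72 → 289; Band 6 − 40 → 1922; Band 7 + 72 → 1203
Giving 475 / 1022 / 1027 / 1089 / 289 / 1922 / 1203.

1089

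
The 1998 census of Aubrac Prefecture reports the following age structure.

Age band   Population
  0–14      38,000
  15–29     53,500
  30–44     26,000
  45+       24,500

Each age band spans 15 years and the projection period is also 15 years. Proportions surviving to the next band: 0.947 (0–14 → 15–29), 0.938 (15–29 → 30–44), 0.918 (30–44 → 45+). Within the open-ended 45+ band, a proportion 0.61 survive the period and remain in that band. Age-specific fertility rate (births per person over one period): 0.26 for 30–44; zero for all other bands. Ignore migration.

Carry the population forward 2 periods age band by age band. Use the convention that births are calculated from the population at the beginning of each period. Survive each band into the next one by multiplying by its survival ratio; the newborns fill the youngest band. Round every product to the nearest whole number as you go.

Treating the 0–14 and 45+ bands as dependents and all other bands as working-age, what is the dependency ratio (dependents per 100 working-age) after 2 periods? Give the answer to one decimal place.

206.2

After projecting period 1:
Births: 26000 × 0.26 = 6760
15–29: 38000 × 0.947 = 35986
30–44: 53500 × 0.938 = 50183
45+: 26000 × 0.918 + 24500 × 0.61 = 23868 + 14945 = 38813
End of period: [6760, 35986, 50183, 38813]
After projecting period 2:
Births: 50183 × 0.26 = 13048
15–29: 6760 × 0.947 = 6402
30–44: 35986 × 0.938 = 33755
45+: 50183 × 0.918 + 38813 × 0.61 = 46068 + 23676 = 69744
End of period: [13048, 6402, 33755, 69744]
Dependents (band 0–14 + band 45+) = 13048 + 69744 = 82792; working-age = 40157; ratio = 82792/40157 × 100 = 206.2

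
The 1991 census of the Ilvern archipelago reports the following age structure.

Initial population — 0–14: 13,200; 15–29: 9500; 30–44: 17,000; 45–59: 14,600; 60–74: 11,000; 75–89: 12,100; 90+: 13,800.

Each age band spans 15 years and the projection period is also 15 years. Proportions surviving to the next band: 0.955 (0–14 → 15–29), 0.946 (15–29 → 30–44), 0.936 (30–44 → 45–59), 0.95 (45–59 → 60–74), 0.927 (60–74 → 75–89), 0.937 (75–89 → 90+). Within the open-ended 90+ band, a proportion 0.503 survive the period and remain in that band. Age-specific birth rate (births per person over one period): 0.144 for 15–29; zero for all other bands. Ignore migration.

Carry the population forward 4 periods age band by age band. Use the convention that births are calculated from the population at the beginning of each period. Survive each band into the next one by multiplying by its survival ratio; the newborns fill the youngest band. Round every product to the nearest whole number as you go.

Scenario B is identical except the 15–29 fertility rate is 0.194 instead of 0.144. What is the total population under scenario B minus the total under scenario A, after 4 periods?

1322

Numbering the bands 1..7 from youngest to oldest:
— Period 1 —
Births: 9500 * 0.144 = 1368
Band 2: 13200 * 0.955 = 12606
Band 3: 9500 * 0.946 = 8987
Band 4: 17000 * 0.936 = 15912
Band 5: 14600 * 0.95 = 13870
Band 6: 11000 * 0.927 = 10197
Band 7: 12100 * 0.937 + 13800 * 0.503 = 11338 + 6941 = 18279
Giving 1368 / 12606 / 8987 / 15912 / 13870 / 10197 / 18279.
— Period 2 —
Births: 12606 * 0.144 = 1815
Band 2: 1368 * 0.955 = 1306
Band 3: 12606 * 0.946 = 11925
Band 4: 8987 * 0.936 = 8412
Band 5: 15912 * 0.95 = 15116
Band 6: 13870 * 0.927 = 12857
Band 7: 10197 * 0.937 + 18279 * 0.503 = 9555 + 9194 = 18749
Giving 1815 / 1306 / 11925 / 8412 / 15116 / 12857 / 18749.
— Period 3 —
Births: 1306 * 0.144 = 188
Band 2: 1815 * 0.955 = 1733
Band 3: 1306 * 0.946 = 1235
Band 4: 11925 * 0.936 = 11162
Band 5: 8412 * 0.95 = 7991
Band 6: 15116 * 0.927 = 14013
Band 7: 12857 * 0.937 + 18749 * 0.503 = 12047 + 9431 = 21478
Giving 188 / 1733 / 1235 / 11162 / 7991 / 14013 / 21478.
— Period 4 —
Births: 1733 * 0.144 = 250
Band 2: 188 * 0.955 = 180
Band 3: 1733 * 0.946 = 1639
Band 4: 1235 * 0.936 = 1156
Band 5: 11162 * 0.95 = 10604
Band 6: 7991 * 0.927 = 7408
Band 7: 14013 * 0.937 + 21478 * 0.503 = 13130 + 10803 = 23933
Giving 250 / 180 / 1639 / 1156 / 10604 / 7408 / 23933.
Scenario A total after 4 periods: 45170
Scenario B projection —
— Period 1 —
Births: 9500 * 0.194 = 1843
Band 2: 13200 * 0.955 = 12606
Band 3: 9500 * 0.946 = 8987
Band 4: 17000 * 0.936 = 15912
Band 5: 14600 * 0.95 = 13870
Band 6: 11000 * 0.927 = 10197
Band 7: 12100 * 0.937 + 13800 * 0.503 = 11338 + 6941 = 18279
Giving 1843 / 12606 / 8987 / 15912 / 13870 / 10197 / 18279.
— Period 2 —
Births: 12606 * 0.194 = 2446
Band 2: 1843 * 0.955 = 1760
Band 3: 12606 * 0.946 = 11925
Band 4: 8987 * 0.936 = 8412
Band 5: 15912 * 0.95 = 15116
Band 6: 13870 * 0.927 = 12857
Band 7: 10197 * 0.937 + 18279 * 0.503 = 9555 + 9194 = 18749
Giving 2446 / 1760 / 11925 / 8412 / 15116 / 12857 / 18749.
— Period 3 —
Births: 1760 * 0.194 = 341
Band 2: 2446 * 0.955 = 2336
Band 3: 1760 * 0.946 = 1665
Band 4: 11925 * 0.936 = 11162
Band 5: 8412 * 0.95 = 7991
Band 6: 15116 * 0.927 = 14013
Band 7: 12857 * 0.937 + 18749 * 0.503 = 12047 + 9431 = 21478
Giving 341 / 2336 / 1665 / 11162 / 7991 / 14013 / 21478.
— Period 4 —
Births: 2336 * 0.194 = 453
Band 2: 341 * 0.955 = 326
Band 3: 2336 * 0.946 = 2210
Band 4: 1665 * 0.936 = 1558
Band 5: 11162 * 0.95 = 10604
Band 6: 7991 * 0.927 = 7408
Band 7: 14013 * 0.937 + 21478 * 0.503 = 13130 + 10803 = 23933
Giving 453 / 326 / 2210 / 1558 / 10604 / 7408 / 23933.
Scenario B total after 4 periods: 46492
Difference B − A = 46492 − 45170 = 1322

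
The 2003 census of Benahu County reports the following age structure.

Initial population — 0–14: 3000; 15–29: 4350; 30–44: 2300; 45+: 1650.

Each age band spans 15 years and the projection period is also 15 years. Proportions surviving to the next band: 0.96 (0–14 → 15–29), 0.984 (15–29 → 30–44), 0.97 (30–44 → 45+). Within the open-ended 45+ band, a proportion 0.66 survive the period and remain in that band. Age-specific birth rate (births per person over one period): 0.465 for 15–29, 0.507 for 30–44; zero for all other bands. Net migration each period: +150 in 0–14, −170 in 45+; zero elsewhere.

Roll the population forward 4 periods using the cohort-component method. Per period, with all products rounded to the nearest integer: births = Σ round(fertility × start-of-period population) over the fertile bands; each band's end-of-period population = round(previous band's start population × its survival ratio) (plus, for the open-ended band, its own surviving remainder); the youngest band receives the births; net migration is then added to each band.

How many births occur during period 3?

After projecting period 1:
Births: 4350 × 0.465 = 2023, 2300 × 0.507 = 1166 — total 3189
15–29: 3000 × 0.96 = 2880
30–44: 4350 × 0.984 = 4280
45+: 2300 × 0.97 + 1650 × 0.66 = 2231 + 1089 = 3320
Net migration: 0–14 + 150 → 3339; 45+ − 170 → 3150
End of period: [3339, 2880, 4280, 3150]
After projecting period 2:
Births: 2880 × 0.465 = 1339, 4280 × 0.507 = 2170 — total 3509
15–29: 3339 × 0.96 = 3205
30–44: 2880 × 0.984 = 2834
45+: 4280 × 0.97 + 3150 × 0.66 = 4152 + 2079 = 6231
Net migration: 0–14 + 150 → 3659; 45+ − 170 → 6061
End of period: [3659, 3205, 2834, 6061]
After projecting period 3:
Births: 3205 × 0.465 = 1490, 2834 × 0.507 = 1437 — total 2927
15–29: 3659 × 0.96 = 3513
30–44: 3205 × 0.984 = 3154
45+: 2834 × 0.97 + 6061 × 0.66 = 2749 + 4000 = 6749
Net migration: 0–14 + 150 → 3077; 45+ − 170 → 6579
End of period: [3077, 3513, 3154, 6579]

2927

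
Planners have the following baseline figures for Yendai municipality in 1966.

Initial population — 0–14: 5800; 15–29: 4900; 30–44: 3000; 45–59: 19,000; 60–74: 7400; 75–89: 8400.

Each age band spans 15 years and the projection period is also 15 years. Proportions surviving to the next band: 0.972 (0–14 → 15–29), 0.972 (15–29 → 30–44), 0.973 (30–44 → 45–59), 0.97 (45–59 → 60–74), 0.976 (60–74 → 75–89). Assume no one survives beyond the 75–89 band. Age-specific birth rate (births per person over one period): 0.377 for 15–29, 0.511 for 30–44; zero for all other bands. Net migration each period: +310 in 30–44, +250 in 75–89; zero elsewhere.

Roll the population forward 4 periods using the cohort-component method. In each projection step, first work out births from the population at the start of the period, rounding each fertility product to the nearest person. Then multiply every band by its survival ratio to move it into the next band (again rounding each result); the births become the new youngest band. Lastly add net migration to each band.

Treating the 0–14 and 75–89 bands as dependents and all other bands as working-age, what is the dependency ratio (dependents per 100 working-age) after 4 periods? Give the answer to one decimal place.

Call the groups 1 to 6, youngest first.
[period 1]
Births: 4900 × 0.377 = 1847, 3000 × 0.511 = 1533 — total 3380
Group 2: 5800 × 0.972 = 5638
Group 3: 4900 × 0.972 = 4763
Group 4: 3000 × 0.973 = 2919
Group 5: 19000 × 0.97 = 18430
Group 6: 7400 × 0.976 = 7222
Net migration: Group 3 + 310 → 5073; Group 6 + 250 → 7472
Giving 3380 / 5638 / 5073 / 2919 / 18430 / 7472.
[period 2]
Births: 5638 × 0.377 = 2126, 5073 × 0.511 = 2592 — total 4718
Group 2: 3380 × 0.972 = 3285
Group 3: 5638 × 0.972 = 5480
Group 4: 5073 × 0.973 = 4936
Group 5: 2919 × 0.97 = 2831
Group 6: 18430 × 0.976 = 17988
Net migration: Group 3 + 310 → 5790; Group 6 + 250 → 18238
Giving 4718 / 3285 / 5790 / 4936 / 2831 / 18238.
[period 3]
Births: 3285 × 0.377 = 1238, 5790 × 0.511 = 2959 — total 4197
Group 2: 4718 × 0.972 = 4586
Group 3: 3285 × 0.972 = 3193
Group 4: 5790 × 0.973 = 5634
Group 5: 4936 × 0.97 = 4788
Group 6: 2831 × 0.976 = 2763
Net migration: Group 3 + 310 → 3503; Group 6 + 250 → 3013
Giving 4197 / 4586 / 3503 / 5634 / 4788 / 3013.
[period 4]
Births: 4586 × 0.377 = 1729, 3503 × 0.511 = 1790 — total 3519
Group 2: 4197 × 0.972 = 4079
Group 3: 4586 × 0.972 = 4458
Group 4: 3503 × 0.973 = 3408
Group 5: 5634 × 0.97 = 5465
Group 6: 4788 × 0.976 = 4673
Net migration: Group 3 + 310 → 4768; Group 6 + 250 → 4923
Giving 3519 / 4079 / 4768 / 3408 / 5465 / 4923.
Dependents (band 0–14 + band 75–89) = 3519 + 4923 = 8442; working-age = 17720; ratio = 8442/17720 × 100 = 47.6

47.6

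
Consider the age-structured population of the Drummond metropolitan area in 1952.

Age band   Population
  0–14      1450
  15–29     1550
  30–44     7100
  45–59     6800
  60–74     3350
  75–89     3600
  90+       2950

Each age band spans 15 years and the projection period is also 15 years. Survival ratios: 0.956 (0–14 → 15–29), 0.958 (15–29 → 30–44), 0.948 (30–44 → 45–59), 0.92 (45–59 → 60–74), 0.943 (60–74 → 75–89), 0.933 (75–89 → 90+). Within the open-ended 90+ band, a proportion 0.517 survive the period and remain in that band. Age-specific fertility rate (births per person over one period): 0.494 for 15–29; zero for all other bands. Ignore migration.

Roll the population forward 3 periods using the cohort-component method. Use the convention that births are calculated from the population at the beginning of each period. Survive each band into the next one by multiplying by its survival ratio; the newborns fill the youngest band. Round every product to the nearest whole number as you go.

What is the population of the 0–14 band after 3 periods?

362

Numbering the bands 1..7 from youngest to oldest:
[period 1]
Births: 1550 × 0.494 = 766
Band 2: 1450 × 0.956 = 1386
Band 3: 1550 × 0.958 = 1485
Band 4: 7100 × 0.948 = 6731
Band 5: 6800 × 0.92 = 6256
Band 6: 3350 × 0.943 = 3159
Band 7: 3600 × 0.933 + 2950 × 0.517 = 3359 + 1525 = 4884
End of period: [766, 1386, 1485, 6731, 6256, 3159, 4884]
[period 2]
Births: 1386 × 0.494 = 685
Band 2: 766 × 0.956 = 732
Band 3: 1386 × 0.958 = 1328
Band 4: 1485 × 0.948 = 1408
Band 5: 6731 × 0.92 = 6193
Band 6: 6256 × 0.943 = 5899
Band 7: 3159 × 0.933 + 4884 × 0.517 = 2947 + 2525 = 5472
End of period: [685, 732, 1328, 1408, 6193, 5899, 5472]
[period 3]
Births: 732 × 0.494 = 362
Band 2: 685 × 0.956 = 655
Band 3: 732 × 0.958 = 701
Band 4: 1328 × 0.948 = 1259
Band 5: 1408 × 0.92 = 1295
Band 6: 6193 × 0.943 = 5840
Band 7: 5899 × 0.933 + 5472 × 0.517 = 5504 + 2829 = 8333
End of period: [362, 655, 701, 1259, 1295, 5840, 8333]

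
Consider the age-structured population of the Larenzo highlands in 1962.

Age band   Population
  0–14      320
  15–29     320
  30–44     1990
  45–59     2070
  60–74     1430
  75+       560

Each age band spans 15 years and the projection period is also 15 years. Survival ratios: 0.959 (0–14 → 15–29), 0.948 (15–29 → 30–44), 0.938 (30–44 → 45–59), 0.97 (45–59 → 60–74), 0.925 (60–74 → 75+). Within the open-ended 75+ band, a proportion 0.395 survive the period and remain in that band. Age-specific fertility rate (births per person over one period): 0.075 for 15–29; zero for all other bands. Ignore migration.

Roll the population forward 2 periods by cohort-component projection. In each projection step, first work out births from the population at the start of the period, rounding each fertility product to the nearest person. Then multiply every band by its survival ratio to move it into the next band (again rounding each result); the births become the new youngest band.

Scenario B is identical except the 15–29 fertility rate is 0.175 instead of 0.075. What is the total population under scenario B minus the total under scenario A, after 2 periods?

62

— Period 1 —
Births: 320 * 0.075 = 24
15–29: 320 * 0.959 = 307
30–44: 320 * 0.948 = 303
45–59: 1990 * 0.938 = 1867
60–74: 2070 * 0.97 = 2008
75+: 1430 * 0.925 + 560 * 0.395 = 1323 + 221 = 1544
End of period: [24, 307, 303, 1867, 2008, 1544]
— Period 2 —
Births: 307 * 0.075 = 23
15–29: 24 * 0.959 = 23
30–44: 307 * 0.948 = 291
45–59: 303 * 0.938 = 284
60–74: 1867 * 0.97 = 1811
75+: 2008 * 0.925 + 1544 * 0.395 = 1857 + 610 = 2467
End of period: [23, 23, 291, 284, 1811, 2467]
Scenario A total after 2 periods: 4899
Scenario B projection —
— Period 1 —
Births: 320 * 0.175 = 56
15–29: 320 * 0.959 = 307
30–44: 320 * 0.948 = 303
45–59: 1990 * 0.938 = 1867
60–74: 2070 * 0.97 = 2008
75+: 1430 * 0.925 + 560 * 0.395 = 1323 + 221 = 1544
End of period: [56, 307, 303, 1867, 2008, 1544]
— Period 2 —
Births: 307 * 0.175 = 54
15–29: 56 * 0.959 = 54
30–44: 307 * 0.948 = 291
45–59: 303 * 0.938 = 284
60–74: 1867 * 0.97 = 1811
75+: 2008 * 0.925 + 1544 * 0.395 = 1857 + 610 = 2467
End of period: [54, 54, 291, 284, 1811, 2467]
Scenario B total after 2 periods: 4961
Difference B − A = 4961 − 4899 = 62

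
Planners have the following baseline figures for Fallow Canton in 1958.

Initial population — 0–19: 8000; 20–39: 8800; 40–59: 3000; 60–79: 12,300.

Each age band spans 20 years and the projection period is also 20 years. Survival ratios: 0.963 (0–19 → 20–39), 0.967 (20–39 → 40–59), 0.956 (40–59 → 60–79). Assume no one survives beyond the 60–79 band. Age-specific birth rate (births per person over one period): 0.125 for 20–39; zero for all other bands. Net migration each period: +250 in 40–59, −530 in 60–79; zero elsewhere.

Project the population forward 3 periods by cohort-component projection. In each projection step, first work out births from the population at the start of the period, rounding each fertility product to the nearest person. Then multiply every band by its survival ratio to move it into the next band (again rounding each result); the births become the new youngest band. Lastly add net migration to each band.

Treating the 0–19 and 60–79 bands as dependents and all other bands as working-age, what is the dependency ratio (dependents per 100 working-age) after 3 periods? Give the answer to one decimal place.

316.4

After projecting period 1:
Births: 8800 × 0.125 = 1100
20–39: 8000 × 0.963 = 7704
40–59: 8800 × 0.967 = 8510
60–79: 3000 × 0.956 = 2868
Net migration: 40–59 + 250 → 8760; 60–79 − 530 → 2338
Giving 1100 / 7704 / 8760 / 2338.
After projecting period 2:
Births: 7704 × 0.125 = 963
20–39: 1100 × 0.963 = 1059
40–59: 7704 × 0.967 = 7450
60–79: 8760 × 0.956 = 8375
Net migration: 40–59 + 250 → 7700; 60–79 − 530 → 7845
Giving 963 / 1059 / 7700 / 7845.
After projecting period 3:
Births: 1059 × 0.125 = 132
20–39: 963 × 0.963 = 927
40–59: 1059 × 0.967 = 1024
60–79: 7700 × 0.956 = 7361
Net migration: 40–59 + 250 → 1274; 60–79 − 530 → 6831
Giving 132 / 927 / 1274 / 6831.
Dependents (band 0–19 + band 60–79) = 132 + 6831 = 6963; working-age = 2201; ratio = 6963/2201 × 100 = 316.4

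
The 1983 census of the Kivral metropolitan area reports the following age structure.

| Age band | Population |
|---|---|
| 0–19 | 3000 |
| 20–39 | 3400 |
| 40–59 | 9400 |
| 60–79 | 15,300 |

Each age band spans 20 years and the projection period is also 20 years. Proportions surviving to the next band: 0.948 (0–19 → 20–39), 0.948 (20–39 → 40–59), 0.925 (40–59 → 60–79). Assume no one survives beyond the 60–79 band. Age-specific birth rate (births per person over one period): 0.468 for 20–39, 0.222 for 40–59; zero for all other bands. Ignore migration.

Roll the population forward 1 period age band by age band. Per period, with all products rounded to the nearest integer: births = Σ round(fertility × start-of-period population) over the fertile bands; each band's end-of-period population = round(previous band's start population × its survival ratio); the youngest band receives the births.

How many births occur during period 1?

3678

Call the bands 1 to 4, youngest first.
— Period 1 —
Births: 3400 × 0.468 = 1591  |  9400 × 0.222 = 2087 → total 3678
Band 2: 3000 × 0.948 = 2844
Band 3: 3400 × 0.948 = 3223
Band 4: 9400 × 0.925 = 8695
→ [3678, 2844, 3223, 8695]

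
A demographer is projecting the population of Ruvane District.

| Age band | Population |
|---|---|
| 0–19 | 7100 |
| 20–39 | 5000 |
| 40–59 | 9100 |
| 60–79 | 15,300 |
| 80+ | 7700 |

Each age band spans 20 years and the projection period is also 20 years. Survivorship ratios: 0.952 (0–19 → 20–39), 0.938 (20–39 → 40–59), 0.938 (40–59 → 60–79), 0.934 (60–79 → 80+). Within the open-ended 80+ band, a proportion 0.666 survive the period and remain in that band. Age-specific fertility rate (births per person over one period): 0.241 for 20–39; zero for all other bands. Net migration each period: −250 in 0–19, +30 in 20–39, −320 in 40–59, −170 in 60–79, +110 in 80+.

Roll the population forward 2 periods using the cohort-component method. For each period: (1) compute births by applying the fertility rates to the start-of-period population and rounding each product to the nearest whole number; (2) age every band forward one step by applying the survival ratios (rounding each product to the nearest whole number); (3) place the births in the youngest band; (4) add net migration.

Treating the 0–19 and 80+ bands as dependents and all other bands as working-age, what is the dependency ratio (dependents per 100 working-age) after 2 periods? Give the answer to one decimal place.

(Groups numbered youngest = 1 to oldest = 5.)
Period 1.
Births: 5000 × 0.241 = 1205
Group 2: 7100 × 0.952 = 6759
Group 3: 5000 × 0.938 = 4690
Group 4: 9100 × 0.938 = 8536
Group 5: 15300 × 0.934 + 7700 × 0.666 = 14290 + 5128 = 19418
Net migration: Group 1 − 250 → 955; Group 2 + 30 → 6789; Group 3 − 320 → 4370; Group 4 − 170 → 8366; Group 5 + 110 → 19528
→ [955, 6789, 4370, 8366, 19528]
Period 2.
Births: 6789 × 0.241 = 1636
Group 2: 955 × 0.952 = 909
Group 3: 6789 × 0.938 = 6368
Group 4: 4370 × 0.938 = 4099
Group 5: 8366 × 0.934 + 19528 × 0.666 = 7814 + 13006 = 20820
Net migration: Group 1 − 250 → 1386; Group 2 + 30 → 939; Group 3 − 320 → 6048; Group 4 − 170 → 3929; Group 5 + 110 → 20930
→ [1386, 939, 6048, 3929, 20930]
Dependents (band 0–19 + band 80+) = 1386 + 20930 = 22316; working-age = 10916; ratio = 22316/10916 × 100 = 204.4

204.4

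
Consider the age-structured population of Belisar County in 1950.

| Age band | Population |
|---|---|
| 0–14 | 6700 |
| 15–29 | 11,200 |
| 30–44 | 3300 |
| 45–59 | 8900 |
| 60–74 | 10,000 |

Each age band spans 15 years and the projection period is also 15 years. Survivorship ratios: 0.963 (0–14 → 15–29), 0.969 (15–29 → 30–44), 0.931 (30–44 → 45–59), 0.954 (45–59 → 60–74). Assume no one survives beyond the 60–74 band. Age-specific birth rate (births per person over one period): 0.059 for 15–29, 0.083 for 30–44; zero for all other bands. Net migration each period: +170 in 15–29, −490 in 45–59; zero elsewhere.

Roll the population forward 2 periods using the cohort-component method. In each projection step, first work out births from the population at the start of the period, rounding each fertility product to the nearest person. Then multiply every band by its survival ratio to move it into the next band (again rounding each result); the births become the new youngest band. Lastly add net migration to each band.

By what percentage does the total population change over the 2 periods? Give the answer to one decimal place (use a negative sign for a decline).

-48.0

Period 1.
Births: 11200 × 0.059 = 661 ; 3300 × 0.083 = 274 ⇒ total 935
15–29: 6700 × 0.963 = 6452
30–44: 11200 × 0.969 = 10853
45–59: 3300 × 0.931 = 3072
60–74: 8900 × 0.954 = 8491
Net migration: 15–29 + 170 → 6622; 45–59 − 490 → 2582
→ [935, 6622, 10853, 2582, 8491]
Period 2.
Births: 6622 × 0.059 = 391 ; 10853 × 0.083 = 901 ⇒ total 1292
15–29: 935 × 0.963 = 900
30–44: 6622 × 0.969 = 6417
45–59: 10853 × 0.931 = 10104
60–74: 2582 × 0.954 = 2463
Net migration: 15–29 + 170 → 1070; 45–59 − 490 → 9614
→ [1292, 1070, 6417, 9614, 2463]
Total: 40100 → 20856; change = -19244; percentage change = -48.0%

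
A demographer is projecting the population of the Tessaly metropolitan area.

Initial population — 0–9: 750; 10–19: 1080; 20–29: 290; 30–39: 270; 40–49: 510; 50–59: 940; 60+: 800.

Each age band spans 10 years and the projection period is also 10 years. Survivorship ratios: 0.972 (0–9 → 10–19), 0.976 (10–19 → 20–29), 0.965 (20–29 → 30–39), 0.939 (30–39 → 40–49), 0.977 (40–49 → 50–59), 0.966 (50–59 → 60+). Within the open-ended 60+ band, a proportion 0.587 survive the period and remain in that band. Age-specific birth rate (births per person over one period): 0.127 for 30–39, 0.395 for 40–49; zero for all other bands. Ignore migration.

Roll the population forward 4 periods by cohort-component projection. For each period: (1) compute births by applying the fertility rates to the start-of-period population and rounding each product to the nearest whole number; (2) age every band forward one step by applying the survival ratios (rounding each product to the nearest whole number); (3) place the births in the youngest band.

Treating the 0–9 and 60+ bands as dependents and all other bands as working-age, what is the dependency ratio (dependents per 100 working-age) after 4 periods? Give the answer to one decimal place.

(Groups numbered youngest = 1 to oldest = 7.)
Period 1:
Births: 270 × 0.127 = 34, 510 × 0.395 = 201 → 235
Group 2: 750 × 0.972 = 729
Group 3: 1080 × 0.976 = 1054
Group 4: 290 × 0.965 = 280
Group 5: 270 × 0.939 = 254
Group 6: 510 × 0.977 = 498
Group 7: 940 × 0.966 + 800 × 0.587 = 908 + 470 = 1378
Giving 235 / 729 / 1054 / 280 / 254 / 498 / 1378.
Period 2:
Births: 280 × 0.127 = 36, 254 × 0.395 = 100 → 136
Group 2: 235 × 0.972 = 228
Group 3: 729 × 0.976 = 712
Group 4: 1054 × 0.965 = 1017
Group 5: 280 × 0.939 = 263
Group 6: 254 × 0.977 = 248
Group 7: 498 × 0.966 + 1378 × 0.587 = 481 + 809 = 1290
Giving 136 / 228 / 712 / 1017 / 263 / 248 / 1290.
Period 3:
Births: 1017 × 0.127 = 129, 263 × 0.395 = 104 → 233
Group 2: 136 × 0.972 = 132
Group 3: 228 × 0.976 = 223
Group 4: 712 × 0.965 = 687
Group 5: 1017 × 0.939 = 955
Group 6: 263 × 0.977 = 257
Group 7: 248 × 0.966 + 1290 × 0.587 = 240 + 757 = 997
Giving 233 / 132 / 223 / 687 / 955 / 257 / 997.
Period 4:
Births: 687 × 0.127 = 87, 955 × 0.395 = 377 → 464
Group 2: 233 × 0.972 = 226
Group 3: 132 × 0.976 = 129
Group 4: 223 × 0.965 = 215
Group 5: 687 × 0.939 = 645
Group 6: 955 × 0.977 = 933
Group 7: 257 × 0.966 + 997 × 0.587 = 248 + 585 = 833
Giving 464 / 226 / 129 / 215 / 645 / 933 / 833.
Dependents (band 0–9 + band 60+) = 464 + 833 = 1297; working-age = 2148; ratio = 1297/2148 × 100 = 60.4

60.4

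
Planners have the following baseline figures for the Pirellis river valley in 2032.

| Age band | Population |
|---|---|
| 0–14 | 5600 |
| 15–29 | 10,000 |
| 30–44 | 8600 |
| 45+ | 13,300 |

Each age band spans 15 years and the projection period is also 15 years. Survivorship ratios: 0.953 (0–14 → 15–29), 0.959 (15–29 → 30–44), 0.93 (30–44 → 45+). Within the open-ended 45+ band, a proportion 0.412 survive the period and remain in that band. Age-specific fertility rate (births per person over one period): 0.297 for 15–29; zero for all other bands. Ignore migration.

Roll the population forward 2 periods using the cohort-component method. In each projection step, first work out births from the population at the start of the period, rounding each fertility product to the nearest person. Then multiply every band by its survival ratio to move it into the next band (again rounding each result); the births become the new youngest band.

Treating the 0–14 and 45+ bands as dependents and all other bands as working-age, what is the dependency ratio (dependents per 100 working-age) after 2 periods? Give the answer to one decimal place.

Let group 1 be 0–14 through group 4 = 45+.
[period 1]
Births: 10000 * 0.297 = 2970
Group 2: 5600 * 0.953 = 5337
Group 3: 10000 * 0.959 = 9590
Group 4: 8600 * 0.93 + 13300 * 0.412 = 7998 + 5480 = 13478
→ [2970, 5337, 9590, 13478]
[period 2]
Births: 5337 * 0.297 = 1585
Group 2: 2970 * 0.953 = 2830
Group 3: 5337 * 0.959 = 5118
Group 4: 9590 * 0.93 + 13478 * 0.412 = 8919 + 5553 = 14472
→ [1585, 2830, 5118, 14472]
Dependents (band 0–14 + band 45+) = 1585 + 14472 = 16057; working-age = 7948; ratio = 16057/7948 × 100 = 202.0

202.0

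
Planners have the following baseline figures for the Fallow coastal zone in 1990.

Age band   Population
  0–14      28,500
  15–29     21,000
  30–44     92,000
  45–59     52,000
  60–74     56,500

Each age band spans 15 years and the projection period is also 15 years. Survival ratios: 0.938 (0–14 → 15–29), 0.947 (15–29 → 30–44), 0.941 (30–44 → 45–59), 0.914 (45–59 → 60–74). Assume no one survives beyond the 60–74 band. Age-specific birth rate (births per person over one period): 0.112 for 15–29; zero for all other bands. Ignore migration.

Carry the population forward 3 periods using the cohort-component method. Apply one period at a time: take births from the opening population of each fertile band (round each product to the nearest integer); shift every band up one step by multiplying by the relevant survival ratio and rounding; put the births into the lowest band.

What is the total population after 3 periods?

Call the groups 1 to 5, youngest first.
[period 1]
Births: 21000 * 0.112 = 2352
Group 2: 28500 * 0.938 = 26733
Group 3: 21000 * 0.947 = 19887
Group 4: 92000 * 0.941 = 86572
Group 5: 52000 * 0.914 = 47528
Population now: 0–14=2352, 15–29=26733, 30–44=19887, 45–59=86572, 60–74=47528
[period 2]
Births: 26733 * 0.112 = 2994
Group 2: 2352 * 0.938 = 2206
Group 3: 26733 * 0.947 = 25316
Group 4: 19887 * 0.941 = 18714
Group 5: 86572 * 0.914 = 79127
Population now: 0–14=2994, 15–29=2206, 30–44=25316, 45–59=18714, 60–74=79127
[period 3]
Births: 2206 * 0.112 = 247
Group 2: 2994 * 0.938 = 2808
Group 3: 2206 * 0.947 = 2089
Group 4: 25316 * 0.941 = 23822
Group 5: 18714 * 0.914 = 17105
Population now: 0–14=247, 15–29=2808, 30–44=2089, 45–59=23822, 60–74=17105
Total after period 3: 247 + 2808 + 2089 + 23822 + 17105 = 46071

46071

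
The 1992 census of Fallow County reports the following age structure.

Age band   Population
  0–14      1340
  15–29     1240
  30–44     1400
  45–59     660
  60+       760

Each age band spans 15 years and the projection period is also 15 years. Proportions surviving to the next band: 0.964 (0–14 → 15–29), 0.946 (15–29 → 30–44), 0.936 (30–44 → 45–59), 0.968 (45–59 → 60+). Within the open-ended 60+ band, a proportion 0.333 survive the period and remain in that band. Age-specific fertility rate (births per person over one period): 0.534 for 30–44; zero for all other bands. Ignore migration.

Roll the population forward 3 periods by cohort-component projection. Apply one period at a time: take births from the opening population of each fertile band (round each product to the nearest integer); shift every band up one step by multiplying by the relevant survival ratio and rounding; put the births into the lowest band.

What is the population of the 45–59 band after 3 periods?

Let band 1 be 0–14 through band 5 = 60+.
Period 1.
Births: 1400 × 0.534 = 748
Band 2: 1340 × 0.964 = 1292
Band 3: 1240 × 0.946 = 1173
Band 4: 1400 × 0.936 = 1310
Band 5: 660 × 0.968 + 760 × 0.333 = 639 + 253 = 892
Population now: 0–14=748, 15–29=1292, 30–44=1173, 45–59=1310, 60+=892
Period 2.
Births: 1173 × 0.534 = 626
Band 2: 748 × 0.964 = 721
Band 3: 1292 × 0.946 = 1222
Band 4: 1173 × 0.936 = 1098
Band 5: 1310 × 0.968 + 892 × 0.333 = 1268 + 297 = 1565
Population now: 0–14=626, 15–29=721, 30–44=1222, 45–59=1098, 60+=1565
Period 3.
Births: 1222 × 0.534 = 653
Band 2: 626 × 0.964 = 603
Band 3: 721 × 0.946 = 682
Band 4: 1222 × 0.936 = 1144
Band 5: 1098 × 0.968 + 1565 × 0.333 = 1063 + 521 = 1584
Population now: 0–14=653, 15–29=603, 30–44=682, 45–59=1144, 60+=1584

1144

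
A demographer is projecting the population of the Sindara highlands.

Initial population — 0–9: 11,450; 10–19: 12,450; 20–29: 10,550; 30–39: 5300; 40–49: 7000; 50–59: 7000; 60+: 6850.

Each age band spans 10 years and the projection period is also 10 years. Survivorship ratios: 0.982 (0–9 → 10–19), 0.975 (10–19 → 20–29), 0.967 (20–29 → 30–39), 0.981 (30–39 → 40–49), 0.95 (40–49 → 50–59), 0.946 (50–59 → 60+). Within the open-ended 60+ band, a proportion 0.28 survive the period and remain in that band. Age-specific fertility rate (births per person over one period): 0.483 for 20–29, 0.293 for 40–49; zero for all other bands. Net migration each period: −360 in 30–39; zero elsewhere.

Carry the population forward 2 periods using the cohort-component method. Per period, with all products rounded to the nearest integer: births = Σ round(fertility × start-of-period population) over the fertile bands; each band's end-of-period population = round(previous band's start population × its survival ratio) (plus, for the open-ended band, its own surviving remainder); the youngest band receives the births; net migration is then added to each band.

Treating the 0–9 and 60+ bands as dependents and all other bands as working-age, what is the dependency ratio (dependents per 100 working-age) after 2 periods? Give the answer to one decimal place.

36.6

(Groups numbered youngest = 1 to oldest = 7.)
After projecting period 1:
Births: 10550 × 0.483 = 5096, 7000 × 0.293 = 2051 — total 7147
Group 2: 11450 × 0.982 = 11244
Group 3: 12450 × 0.975 = 12139
Group 4: 10550 × 0.967 = 10202
Group 5: 5300 × 0.981 = 5199
Group 6: 7000 × 0.95 = 6650
Group 7: 7000 × 0.946 + 6850 × 0.28 = 6622 + 1918 = 8540
Net migration: Group 4 − 360 → 9842
End of period: [7147, 11244, 12139, 9842, 5199, 6650, 8540]
After projecting period 2:
Births: 12139 × 0.483 = 5863, 5199 × 0.293 = 1523 — total 7386
Group 2: 7147 × 0.982 = 7018
Group 3: 11244 × 0.975 = 10963
Group 4: 12139 × 0.967 = 11738
Group 5: 9842 × 0.981 = 9655
Group 6: 5199 × 0.95 = 4939
Group 7: 6650 × 0.946 + 8540 × 0.28 = 6291 + 2391 = 8682
Net migration: Group 4 − 360 → 11378
End of period: [7386, 7018, 10963, 11378, 9655, 4939, 8682]
Dependents (band 0–9 + band 60+) = 7386 + 8682 = 16068; working-age = 43953; ratio = 16068/43953 × 100 = 36.6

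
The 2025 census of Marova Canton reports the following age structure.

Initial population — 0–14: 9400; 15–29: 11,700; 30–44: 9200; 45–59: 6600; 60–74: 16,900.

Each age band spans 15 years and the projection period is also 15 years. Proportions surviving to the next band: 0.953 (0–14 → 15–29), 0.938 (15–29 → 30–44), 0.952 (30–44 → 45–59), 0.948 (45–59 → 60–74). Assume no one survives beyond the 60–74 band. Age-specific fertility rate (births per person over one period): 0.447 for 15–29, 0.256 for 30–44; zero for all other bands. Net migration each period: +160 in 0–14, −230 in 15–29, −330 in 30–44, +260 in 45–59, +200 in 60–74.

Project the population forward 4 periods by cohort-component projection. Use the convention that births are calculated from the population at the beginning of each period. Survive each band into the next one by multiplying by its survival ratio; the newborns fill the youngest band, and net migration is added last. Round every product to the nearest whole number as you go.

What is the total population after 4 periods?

After projecting period 1:
Births: 11700 × 0.447 = 5230, 9200 × 0.256 = 2355 → total 7585
15–29: 9400 × 0.953 = 8958
30–44: 11700 × 0.938 = 10975
45–59: 9200 × 0.952 = 8758
60–74: 6600 × 0.948 = 6257
Net migration: 0–14 + 160 → 7745; 15–29 − 230 → 8728; 30–44 − 330 → 10645; 45–59 + 260 → 9018; 60–74 + 200 → 6457
Giving 7745 / 8728 / 10645 / 9018 / 6457.
After projecting period 2:
Births: 8728 × 0.447 = 3901, 10645 × 0.256 = 2725 → total 6626
15–29: 7745 × 0.953 = 7381
30–44: 8728 × 0.938 = 8187
45–59: 10645 × 0.952 = 10134
60–74: 9018 × 0.948 = 8549
Net migration: 0–14 + 160 → 6786; 15–29 − 230 → 7151; 30–44 − 330 → 7857; 45–59 + 260 → 10394; 60–74 + 200 → 8749
Giving 6786 / 7151 / 7857 / 10394 / 8749.
After projecting period 3:
Births: 7151 × 0.447 = 3196, 7857 × 0.256 = 2011 → total 5207
15–29: 6786 × 0.953 = 6467
30–44: 7151 × 0.938 = 6708
45–59: 7857 × 0.952 = 7480
60–74: 10394 × 0.948 = 9854
Net migration: 0–14 + 160 → 5367; 15–29 − 230 → 6237; 30–44 − 330 → 6378; 45–59 + 260 → 7740; 60–74 + 200 → 10054
Giving 5367 / 6237 / 6378 / 7740 / 10054.
After projecting period 4:
Births: 6237 × 0.447 = 2788, 6378 × 0.256 = 1633 → total 4421
15–29: 5367 × 0.953 = 5115
30–44: 6237 × 0.938 = 5850
45–59: 6378 × 0.952 = 6072
60–74: 7740 × 0.948 = 7338
Net migration: 0–14 + 160 → 4581; 15–29 − 230 → 4885; 30–44 − 330 → 5520; 45–59 + 260 → 6332; 60–74 + 200 → 7538
Giving 4581 / 4885 / 5520 / 6332 / 7538.
Total after period 4: 4581 + 4885 + 5520 + 6332 + 7538 = 28856

28856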